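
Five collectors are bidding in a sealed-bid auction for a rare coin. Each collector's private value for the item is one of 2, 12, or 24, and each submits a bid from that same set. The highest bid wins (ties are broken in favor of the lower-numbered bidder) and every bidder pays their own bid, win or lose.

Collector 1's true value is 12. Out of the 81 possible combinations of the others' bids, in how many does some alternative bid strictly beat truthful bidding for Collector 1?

Others bid (2, 2, 2, 2): truth gives 0; bid 2 gives 10 > 0. Violating.
Others bid (2, 2, 2, 24): truth gives -12; bid 2 gives -2 > -12. Violating.
Others bid (2, 2, 12, 24): truth gives -12; bid 2 gives -2 > -12. Violating.
Others bid (2, 2, 24, 2): truth gives -12; bid 2 gives -2 > -12. Violating.
Others bid (2, 2, 2, 12): truth gives 0; no alternative beats it.
Others bid (2, 2, 12, 2): truth gives 0; no alternative beats it.
(Checking all 81 profiles: 66 have a profitable deviation, 15 do not.)

66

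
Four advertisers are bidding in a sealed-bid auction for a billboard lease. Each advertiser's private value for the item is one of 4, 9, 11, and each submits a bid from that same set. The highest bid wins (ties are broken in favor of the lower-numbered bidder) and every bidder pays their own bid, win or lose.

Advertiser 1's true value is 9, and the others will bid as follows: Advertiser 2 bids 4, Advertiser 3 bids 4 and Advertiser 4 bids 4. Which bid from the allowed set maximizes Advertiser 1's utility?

4

Bid 4: wins, pays 4, utility 9 - 4 = 5.
Bid 9: wins, pays 9, utility 9 - 9 = 0.
Bid 11: wins, pays 11, utility 9 - 11 = -2.
The best choice is 4 with utility 5.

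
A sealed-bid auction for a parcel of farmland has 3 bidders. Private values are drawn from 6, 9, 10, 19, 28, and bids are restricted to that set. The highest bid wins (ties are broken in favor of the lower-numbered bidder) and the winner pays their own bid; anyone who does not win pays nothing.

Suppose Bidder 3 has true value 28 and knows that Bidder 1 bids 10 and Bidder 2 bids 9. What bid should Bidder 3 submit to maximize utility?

19

Bid 6: loses, pays 0, utility 0.
Bid 9: loses, pays 0, utility 0.
Bid 10: loses, pays 0, utility 0.
Bid 19: wins, pays 19, utility 28 - 19 = 9.
Bid 28: wins, pays 28, utility 28 - 28 = 0.
The best choice is 19 with utility 9.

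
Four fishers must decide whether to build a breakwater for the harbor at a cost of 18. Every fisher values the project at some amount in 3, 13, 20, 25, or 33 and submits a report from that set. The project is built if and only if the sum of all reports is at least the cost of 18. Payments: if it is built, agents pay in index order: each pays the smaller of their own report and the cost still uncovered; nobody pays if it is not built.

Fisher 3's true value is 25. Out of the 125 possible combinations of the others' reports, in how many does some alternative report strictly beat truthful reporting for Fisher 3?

Others report (3, 3, 13): truth gives 13; report 3 gives 22 > 13. Violating.
Others report (3, 3, 20): truth gives 13; report 3 gives 22 > 13. Violating.
Others report (3, 3, 25): truth gives 13; report 3 gives 22 > 13. Violating.
Others report (3, 3, 33): truth gives 13; report 3 gives 22 > 13. Violating.
Others report (3, 3, 3): truth gives 13; no alternative beats it.
Others report (3, 13, 3): truth gives 23; no alternative beats it.
(Checking all 125 profiles: 4 have a profitable deviation, 121 do not.)

4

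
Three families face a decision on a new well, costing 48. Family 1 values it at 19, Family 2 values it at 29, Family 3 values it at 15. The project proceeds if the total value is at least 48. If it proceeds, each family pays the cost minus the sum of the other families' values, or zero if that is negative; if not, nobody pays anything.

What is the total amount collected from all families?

18

Total value 63 ≥ cost 48, so it is built.
Family 1: others sum to 44; max(0, 48 - 44) = 4.
Family 2: others sum to 34; max(0, 48 - 34) = 14.
Family 3: others sum to 48; max(0, 48 - 48) = 0.
Total collected = 4 + 14 + 0 = 18.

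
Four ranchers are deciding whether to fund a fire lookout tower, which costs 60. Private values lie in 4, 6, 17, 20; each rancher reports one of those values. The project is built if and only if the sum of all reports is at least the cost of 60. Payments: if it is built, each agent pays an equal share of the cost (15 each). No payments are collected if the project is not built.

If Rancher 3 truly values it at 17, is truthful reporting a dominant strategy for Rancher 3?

Consider the case where Rancher 1 reports 4, Rancher 2 reports 17 and Rancher 4 reports 20.
Truthful report 17: project not built, utility 0.
Report 20 instead: project built, pays 15, utility 17 - 15 = 2.
Since 2 > 0, reporting 20 is strictly better here, so truthful reporting is not dominant.

No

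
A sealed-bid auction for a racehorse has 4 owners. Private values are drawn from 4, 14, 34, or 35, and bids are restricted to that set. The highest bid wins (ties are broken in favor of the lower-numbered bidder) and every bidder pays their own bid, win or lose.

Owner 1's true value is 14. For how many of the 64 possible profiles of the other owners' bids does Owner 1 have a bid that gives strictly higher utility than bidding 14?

57

Others bid (4, 4, 4): truth gives 0; bid 4 gives 10 > 0. Violating.
Others bid (4, 4, 34): truth gives -14; bid 4 gives -4 > -14. Violating.
Others bid (4, 4, 35): truth gives -14; bid 4 gives -4 > -14. Violating.
Others bid (4, 14, 34): truth gives -14; bid 4 gives -4 > -14. Violating.
Others bid (4, 4, 14): truth gives 0; no alternative beats it.
Others bid (4, 14, 4): truth gives 0; no alternative beats it.
(Checking all 64 profiles: 57 have a profitable deviation, 7 do not.)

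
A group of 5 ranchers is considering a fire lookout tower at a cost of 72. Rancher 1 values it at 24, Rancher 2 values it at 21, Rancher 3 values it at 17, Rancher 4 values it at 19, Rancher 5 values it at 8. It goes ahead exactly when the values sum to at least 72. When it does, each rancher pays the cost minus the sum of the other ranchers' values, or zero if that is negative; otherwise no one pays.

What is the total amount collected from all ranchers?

Total value 89 ≥ cost 72, so it is built.
Rancher 1: others sum to 65; max(0, 72 - 65) = 7.
Rancher 2: others sum to 68; max(0, 72 - 68) = 4.
Rancher 3: others sum to 72; max(0, 72 - 72) = 0.
Rancher 4: others sum to 70; max(0, 72 - 70) = 2.
Rancher 5: others sum to 81; max(0, 72 - 81) = 0.
Total collected = 7 + 4 + 0 + 2 + 0 = 13.

13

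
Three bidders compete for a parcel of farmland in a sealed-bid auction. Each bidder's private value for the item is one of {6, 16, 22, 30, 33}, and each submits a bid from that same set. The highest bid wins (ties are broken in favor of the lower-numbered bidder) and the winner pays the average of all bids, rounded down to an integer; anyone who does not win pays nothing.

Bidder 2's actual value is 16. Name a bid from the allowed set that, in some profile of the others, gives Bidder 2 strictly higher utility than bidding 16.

22

Suppose Bidder 1 bids 16 and Bidder 3 bids 6.
Bid 16: loses, pays 0, utility 0.
Bid 22: wins, pays 14, utility 16 - 14 = 2.
So bidding 22 beats truth here (2 > 0).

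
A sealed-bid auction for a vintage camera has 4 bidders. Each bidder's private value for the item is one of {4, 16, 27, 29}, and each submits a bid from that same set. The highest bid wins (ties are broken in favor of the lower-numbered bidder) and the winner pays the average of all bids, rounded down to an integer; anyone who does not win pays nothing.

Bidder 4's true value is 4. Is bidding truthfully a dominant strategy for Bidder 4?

Yes

Check each profile of the others' bids and compare truth against every alternative bid.
Others bid (4, 4, 4): truth gives 0, best alternative gives -3.
Others bid (4, 4, 16): truth gives 0, best alternative gives 0.
Others bid (4, 4, 27): truth gives 0, best alternative gives 0.
Others bid (4, 4, 29): truth gives 0, best alternative gives 0.
Others bid (4, 16, 4): truth gives 0, best alternative gives 0.
Others bid (4, 16, 16): truth gives 0, best alternative gives 0.
(Remaining 58 profiles checked similarly; truth is weakly best in each.)
In every case the truthful bid is at least as good as any alternative, so it is a dominant strategy.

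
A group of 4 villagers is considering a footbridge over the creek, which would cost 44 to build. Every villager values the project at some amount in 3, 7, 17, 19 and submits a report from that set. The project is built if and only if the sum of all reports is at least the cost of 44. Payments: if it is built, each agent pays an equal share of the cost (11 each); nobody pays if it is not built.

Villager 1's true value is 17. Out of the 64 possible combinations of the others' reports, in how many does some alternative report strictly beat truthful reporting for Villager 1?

3

Others report (3, 3, 19): truth gives 0; report 19 gives 6 > 0. Violating.
Others report (3, 19, 3): truth gives 0; report 19 gives 6 > 0. Violating.
Others report (19, 3, 3): truth gives 0; report 19 gives 6 > 0. Violating.
Others report (3, 3, 3): truth gives 0; no alternative beats it.
Others report (3, 3, 7): truth gives 0; no alternative beats it.
(Checking all 64 profiles: 3 have a profitable deviation, 61 do not.)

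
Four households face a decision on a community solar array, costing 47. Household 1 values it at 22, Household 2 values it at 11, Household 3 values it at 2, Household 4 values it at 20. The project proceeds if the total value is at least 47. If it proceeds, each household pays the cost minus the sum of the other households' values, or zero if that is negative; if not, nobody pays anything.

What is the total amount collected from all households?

Total value 55 ≥ cost 47, so it is built.
Household 1: others sum to 33; max(0, 47 - 33) = 14.
Household 2: others sum to 44; max(0, 47 - 44) = 3.
Household 3: others sum to 53; max(0, 47 - 53) = 0.
Household 4: others sum to 35; max(0, 47 - 35) = 12.
Total collected = 14 + 3 + 0 + 12 = 29.

29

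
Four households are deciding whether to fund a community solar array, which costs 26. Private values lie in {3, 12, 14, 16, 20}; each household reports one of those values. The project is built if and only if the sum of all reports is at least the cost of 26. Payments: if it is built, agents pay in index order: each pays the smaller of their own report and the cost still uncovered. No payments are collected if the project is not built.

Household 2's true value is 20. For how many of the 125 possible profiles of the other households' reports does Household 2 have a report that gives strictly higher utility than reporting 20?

122

Others report (3, 3, 12): truth gives 0; report 12 gives 8 > 0. Violating.
Others report (3, 3, 14): truth gives 0; report 12 gives 8 > 0. Violating.
Others report (3, 3, 16): truth gives 0; report 12 gives 8 > 0. Violating.
Others report (3, 3, 20): truth gives 0; report 3 gives 17 > 0. Violating.
Others report (3, 3, 3): truth gives 0; no alternative beats it.
Others report (14, 3, 3): truth gives 8; no alternative beats it.
(Checking all 125 profiles: 122 have a profitable deviation, 3 do not.)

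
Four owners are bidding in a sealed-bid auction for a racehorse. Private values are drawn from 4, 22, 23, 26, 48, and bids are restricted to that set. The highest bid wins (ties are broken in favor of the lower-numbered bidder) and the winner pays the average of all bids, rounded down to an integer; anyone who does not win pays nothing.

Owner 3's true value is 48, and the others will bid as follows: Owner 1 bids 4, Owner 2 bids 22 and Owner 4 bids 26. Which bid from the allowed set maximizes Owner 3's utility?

Bid 4: loses, pays 0, utility 0.
Bid 22: loses, pays 0, utility 0.
Bid 23: loses, pays 0, utility 0.
Bid 26: wins, pays 19, utility 48 - 19 = 29.
Bid 48: wins, pays 25, utility 48 - 25 = 23.
The best choice is 26 with utility 29.

26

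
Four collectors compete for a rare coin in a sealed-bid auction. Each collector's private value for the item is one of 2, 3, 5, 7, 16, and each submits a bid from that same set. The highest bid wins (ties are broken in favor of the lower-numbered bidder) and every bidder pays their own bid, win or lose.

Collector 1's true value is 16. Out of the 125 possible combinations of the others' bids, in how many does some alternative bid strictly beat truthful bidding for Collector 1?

Others bid (2, 2, 2): truth gives 0; bid 2 gives 14 > 0. Violating.
Others bid (2, 2, 3): truth gives 0; bid 3 gives 13 > 0. Violating.
Others bid (2, 2, 5): truth gives 0; bid 5 gives 11 > 0. Violating.
Others bid (2, 2, 7): truth gives 0; bid 7 gives 9 > 0. Violating.
Others bid (2, 2, 16): truth gives 0; no alternative beats it.
Others bid (2, 3, 16): truth gives 0; no alternative beats it.
(Checking all 125 profiles: 64 have a profitable deviation, 61 do not.)

64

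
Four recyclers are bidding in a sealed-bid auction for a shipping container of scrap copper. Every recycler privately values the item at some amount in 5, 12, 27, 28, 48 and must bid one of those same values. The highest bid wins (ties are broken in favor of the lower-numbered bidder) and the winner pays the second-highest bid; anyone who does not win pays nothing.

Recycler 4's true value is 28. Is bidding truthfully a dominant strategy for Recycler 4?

Check each profile of the others' bids and compare truth against every alternative bid.
Others bid (5, 5, 5): truth gives 23, best alternative gives 23.
Others bid (5, 5, 12): truth gives 16, best alternative gives 16.
Others bid (5, 12, 5): truth gives 16, best alternative gives 16.
Others bid (5, 12, 12): truth gives 16, best alternative gives 16.
Others bid (12, 5, 5): truth gives 16, best alternative gives 16.
Others bid (12, 5, 12): truth gives 16, best alternative gives 16.
(Remaining 119 profiles checked similarly; truth is weakly best in each.)
In every case the truthful bid is at least as good as any alternative, so it is a dominant strategy.

Yes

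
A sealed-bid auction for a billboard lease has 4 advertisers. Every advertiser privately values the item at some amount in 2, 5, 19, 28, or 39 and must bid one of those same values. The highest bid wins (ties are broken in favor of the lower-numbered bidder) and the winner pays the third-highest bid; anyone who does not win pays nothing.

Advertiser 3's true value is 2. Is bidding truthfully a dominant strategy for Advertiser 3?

Check each profile of the others' bids and compare truth against every alternative bid.
Others bid (2, 2, 2): truth gives 0, best alternative gives 0.
Others bid (2, 2, 5): truth gives 0, best alternative gives 0.
Others bid (2, 2, 19): truth gives 0, best alternative gives 0.
Others bid (2, 2, 28): truth gives 0, best alternative gives 0.
Others bid (2, 2, 39): truth gives 0, best alternative gives 0.
Others bid (2, 5, 2): truth gives 0, best alternative gives 0.
(Remaining 119 profiles checked similarly; truth is weakly best in each.)
In every case the truthful bid is at least as good as any alternative, so it is a dominant strategy.

Yes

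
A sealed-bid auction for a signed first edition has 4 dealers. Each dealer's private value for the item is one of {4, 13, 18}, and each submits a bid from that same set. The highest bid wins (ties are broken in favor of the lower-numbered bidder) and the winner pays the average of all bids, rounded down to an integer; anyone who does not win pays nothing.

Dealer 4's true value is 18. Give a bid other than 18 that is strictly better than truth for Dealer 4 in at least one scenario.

Suppose Dealer 1 bids 4, Dealer 2 bids 4 and Dealer 3 bids 4.
Bid 18: wins, pays 7, utility 18 - 7 = 11.
Bid 13: wins, pays 6, utility 18 - 6 = 12.
So bidding 13 beats truth here (12 > 11).

13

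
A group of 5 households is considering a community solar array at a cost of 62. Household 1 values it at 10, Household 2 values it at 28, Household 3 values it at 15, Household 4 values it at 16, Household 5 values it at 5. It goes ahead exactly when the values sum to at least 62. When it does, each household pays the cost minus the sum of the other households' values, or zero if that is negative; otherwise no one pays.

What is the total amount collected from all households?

23

Total value 74 ≥ cost 62, so it is built.
Household 1: others sum to 64; max(0, 62 - 64) = 0.
Household 2: others sum to 46; max(0, 62 - 46) = 16.
Household 3: others sum to 59; max(0, 62 - 59) = 3.
Household 4: others sum to 58; max(0, 62 - 58) = 4.
Household 5: others sum to 69; max(0, 62 - 69) = 0.
Total collected = 0 + 16 + 3 + 4 + 0 = 23.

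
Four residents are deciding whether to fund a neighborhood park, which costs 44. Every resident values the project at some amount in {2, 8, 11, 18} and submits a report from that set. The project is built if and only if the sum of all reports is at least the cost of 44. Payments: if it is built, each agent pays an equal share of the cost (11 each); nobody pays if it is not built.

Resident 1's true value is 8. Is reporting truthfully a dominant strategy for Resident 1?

No

Consider the case where Resident 2 reports 2, Resident 3 reports 18 and Resident 4 reports 18.
Truthful report 8: project built, pays 11, utility 8 - 11 = -3.
Report 2 instead: project not built, utility 0.
Since 0 > -3, reporting 2 is strictly better here, so truthful reporting is not dominant.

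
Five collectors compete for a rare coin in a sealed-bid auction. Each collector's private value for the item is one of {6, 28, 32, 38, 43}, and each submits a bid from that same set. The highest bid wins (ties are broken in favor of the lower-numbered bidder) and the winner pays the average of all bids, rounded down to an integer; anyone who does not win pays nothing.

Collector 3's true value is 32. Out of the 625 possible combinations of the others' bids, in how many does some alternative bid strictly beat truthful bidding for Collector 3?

Others bid (6, 6, 6, 6): truth gives 21; bid 28 gives 22 > 21. Violating.
Others bid (6, 6, 6, 28): truth gives 17; bid 28 gives 18 > 17. Violating.
Others bid (6, 6, 6, 38): truth gives 0; bid 38 gives 14 > 0. Violating.
Others bid (6, 6, 6, 43): truth gives 0; bid 43 gives 12 > 0. Violating.
Others bid (6, 6, 6, 32): truth gives 16; no alternative beats it.
Others bid (6, 6, 28, 32): truth gives 12; no alternative beats it.
(Checking all 625 profiles: 207 have a profitable deviation, 418 do not.)

207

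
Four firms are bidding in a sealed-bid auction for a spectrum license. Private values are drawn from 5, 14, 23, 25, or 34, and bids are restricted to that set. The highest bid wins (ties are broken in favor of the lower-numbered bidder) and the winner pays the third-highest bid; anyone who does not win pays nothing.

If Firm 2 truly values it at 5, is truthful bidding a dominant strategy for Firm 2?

Yes

Check each profile of the others' bids and compare truth against every alternative bid.
Others bid (5, 14, 14): truth gives 0, best alternative gives -9.
Others bid (5, 5, 5): truth gives 0, best alternative gives 0.
Others bid (5, 5, 14): truth gives 0, best alternative gives 0.
Others bid (5, 5, 23): truth gives 0, best alternative gives 0.
Others bid (5, 5, 25): truth gives 0, best alternative gives 0.
Others bid (5, 5, 34): truth gives 0, best alternative gives 0.
(Remaining 119 profiles checked similarly; truth is weakly best in each.)
In every case the truthful bid is at least as good as any alternative, so it is a dominant strategy.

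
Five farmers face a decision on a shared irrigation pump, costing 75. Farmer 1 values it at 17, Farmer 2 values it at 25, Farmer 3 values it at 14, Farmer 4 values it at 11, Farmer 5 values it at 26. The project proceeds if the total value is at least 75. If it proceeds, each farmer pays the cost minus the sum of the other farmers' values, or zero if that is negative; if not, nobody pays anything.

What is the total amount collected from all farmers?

15

Total value 93 ≥ cost 75, so it is built.
Farmer 1: others sum to 76; max(0, 75 - 76) = 0.
Farmer 2: others sum to 68; max(0, 75 - 68) = 7.
Farmer 3: others sum to 79; max(0, 75 - 79) = 0.
Farmer 4: others sum to 82; max(0, 75 - 82) = 0.
Farmer 5: others sum to 67; max(0, 75 - 67) = 8.
Total collected = 0 + 7 + 0 + 0 + 8 = 15.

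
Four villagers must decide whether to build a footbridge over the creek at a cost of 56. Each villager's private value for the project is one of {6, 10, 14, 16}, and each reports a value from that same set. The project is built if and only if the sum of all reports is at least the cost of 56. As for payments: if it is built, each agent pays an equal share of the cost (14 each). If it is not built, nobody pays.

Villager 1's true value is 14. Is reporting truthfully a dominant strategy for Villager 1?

Yes

Check each profile of the others' reports and compare truth against every alternative report.
Others report (6, 6, 6): truth gives 0, best alternative gives 0.
Others report (6, 6, 10): truth gives 0, best alternative gives 0.
Others report (6, 6, 14): truth gives 0, best alternative gives 0.
Others report (6, 6, 16): truth gives 0, best alternative gives 0.
Others report (6, 10, 6): truth gives 0, best alternative gives 0.
Others report (6, 10, 10): truth gives 0, best alternative gives 0.
(Remaining 58 profiles checked similarly; truth is weakly best in each.)
In every case the truthful report is at least as good as any alternative, so it is a dominant strategy.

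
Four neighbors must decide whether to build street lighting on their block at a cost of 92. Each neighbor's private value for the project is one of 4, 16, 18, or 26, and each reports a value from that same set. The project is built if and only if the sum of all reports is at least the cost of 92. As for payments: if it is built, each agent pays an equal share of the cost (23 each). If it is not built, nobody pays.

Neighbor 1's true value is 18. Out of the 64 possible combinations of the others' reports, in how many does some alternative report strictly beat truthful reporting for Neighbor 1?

1

Others report (26, 26, 26): truth gives -5; report 4 gives 0 > -5. Violating.
Others report (4, 4, 4): truth gives 0; no alternative beats it.
Others report (4, 4, 16): truth gives 0; no alternative beats it.
(Checking all 64 profiles: 1 has a profitable deviation, 63 do not.)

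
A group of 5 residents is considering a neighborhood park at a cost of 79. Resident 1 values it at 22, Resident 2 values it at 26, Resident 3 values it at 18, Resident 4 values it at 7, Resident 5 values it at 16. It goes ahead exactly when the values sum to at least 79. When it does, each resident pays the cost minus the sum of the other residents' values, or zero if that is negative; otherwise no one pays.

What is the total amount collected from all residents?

Total value 89 ≥ cost 79, so it is built.
Resident 1: others sum to 67; max(0, 79 - 67) = 12.
Resident 2: others sum to 63; max(0, 79 - 63) = 16.
Resident 3: others sum to 71; max(0, 79 - 71) = 8.
Resident 4: others sum to 82; max(0, 79 - 82) = 0.
Resident 5: others sum to 73; max(0, 79 - 73) = 6.
Total collected = 12 + 16 + 8 + 0 + 6 = 42.

42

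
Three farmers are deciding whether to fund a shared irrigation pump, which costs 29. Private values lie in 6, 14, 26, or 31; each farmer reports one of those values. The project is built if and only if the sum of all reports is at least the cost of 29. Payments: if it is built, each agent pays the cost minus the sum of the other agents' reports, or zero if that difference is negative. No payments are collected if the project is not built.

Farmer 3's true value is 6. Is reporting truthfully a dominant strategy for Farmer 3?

Yes

Check each profile of the others' reports and compare truth against every alternative report.
Others report (6, 14): truth gives 0, best alternative gives -3.
Others report (14, 6): truth gives 0, best alternative gives -3.
Others report (6, 26): truth gives 6, best alternative gives 6.
Others report (6, 31): truth gives 6, best alternative gives 6.
Others report (14, 26): truth gives 6, best alternative gives 6.
Others report (14, 31): truth gives 6, best alternative gives 6.
(Remaining 10 profiles checked similarly; truth is weakly best in each.)
In every case the truthful report is at least as good as any alternative, so it is a dominant strategy.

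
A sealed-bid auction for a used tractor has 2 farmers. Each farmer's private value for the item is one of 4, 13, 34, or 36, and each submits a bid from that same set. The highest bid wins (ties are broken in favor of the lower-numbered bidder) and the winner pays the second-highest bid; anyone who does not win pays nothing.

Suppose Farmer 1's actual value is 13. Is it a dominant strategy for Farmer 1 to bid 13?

Yes

Check each profile of the others' bids and compare truth against every alternative bid.
Others bid (4): truth gives 9, best alternative gives 9.
Others bid (13): truth gives 0, best alternative gives 0.
Others bid (34): truth gives 0, best alternative gives 0.
Others bid (36): truth gives 0, best alternative gives 0.
In every case the truthful bid is at least as good as any alternative, so it is a dominant strategy.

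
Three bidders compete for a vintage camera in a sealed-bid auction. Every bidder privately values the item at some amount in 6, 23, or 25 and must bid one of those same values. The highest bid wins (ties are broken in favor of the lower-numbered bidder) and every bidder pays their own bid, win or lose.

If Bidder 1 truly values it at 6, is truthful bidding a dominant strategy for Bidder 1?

Check each profile of the others' bids and compare truth against every alternative bid.
Others bid (6, 6): truth gives 0, best alternative gives -17.
Others bid (6, 25): truth gives -6, best alternative gives -19.
Others bid (23, 25): truth gives -6, best alternative gives -19.
Others bid (25, 6): truth gives -6, best alternative gives -19.
Others bid (25, 23): truth gives -6, best alternative gives -19.
Others bid (25, 25): truth gives -6, best alternative gives -19.
(Remaining 3 profiles checked similarly; truth is weakly best in each.)
In every case the truthful bid is at least as good as any alternative, so it is a dominant strategy.

Yes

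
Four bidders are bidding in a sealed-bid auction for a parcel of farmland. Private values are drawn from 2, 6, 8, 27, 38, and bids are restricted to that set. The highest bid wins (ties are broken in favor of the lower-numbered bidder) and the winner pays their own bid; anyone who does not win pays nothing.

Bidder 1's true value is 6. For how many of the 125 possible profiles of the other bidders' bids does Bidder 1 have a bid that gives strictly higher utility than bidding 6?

1

Others bid (2, 2, 2): truth gives 0; bid 2 gives 4 > 0. Violating.
Others bid (2, 2, 6): truth gives 0; no alternative beats it.
Others bid (2, 2, 8): truth gives 0; no alternative beats it.
(Checking all 125 profiles: 1 has a profitable deviation, 124 do not.)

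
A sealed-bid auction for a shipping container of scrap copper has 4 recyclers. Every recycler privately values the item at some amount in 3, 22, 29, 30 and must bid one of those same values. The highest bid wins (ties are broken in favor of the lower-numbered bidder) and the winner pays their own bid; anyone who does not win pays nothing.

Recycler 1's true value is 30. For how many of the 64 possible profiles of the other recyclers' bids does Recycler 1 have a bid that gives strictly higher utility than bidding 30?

27

Others bid (3, 3, 3): truth gives 0; bid 3 gives 27 > 0. Violating.
Others bid (3, 3, 22): truth gives 0; bid 22 gives 8 > 0. Violating.
Others bid (3, 3, 29): truth gives 0; bid 29 gives 1 > 0. Violating.
Others bid (3, 22, 3): truth gives 0; bid 22 gives 8 > 0. Violating.
Others bid (3, 3, 30): truth gives 0; no alternative beats it.
Others bid (3, 22, 30): truth gives 0; no alternative beats it.
(Checking all 64 profiles: 27 have a profitable deviation, 37 do not.)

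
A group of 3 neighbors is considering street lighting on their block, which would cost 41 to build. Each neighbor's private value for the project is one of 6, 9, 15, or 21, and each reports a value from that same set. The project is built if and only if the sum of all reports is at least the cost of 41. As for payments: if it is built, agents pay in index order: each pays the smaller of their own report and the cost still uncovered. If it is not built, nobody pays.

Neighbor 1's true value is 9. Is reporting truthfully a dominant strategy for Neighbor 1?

No

Consider the case where Neighbor 2 reports 15 and Neighbor 3 reports 21.
Truthful report 9: project built, pays 9, utility 9 - 9 = 0.
Report 6 instead: project built, pays 6, utility 9 - 6 = 3.
Since 3 > 0, reporting 6 is strictly better here, so truthful reporting is not dominant.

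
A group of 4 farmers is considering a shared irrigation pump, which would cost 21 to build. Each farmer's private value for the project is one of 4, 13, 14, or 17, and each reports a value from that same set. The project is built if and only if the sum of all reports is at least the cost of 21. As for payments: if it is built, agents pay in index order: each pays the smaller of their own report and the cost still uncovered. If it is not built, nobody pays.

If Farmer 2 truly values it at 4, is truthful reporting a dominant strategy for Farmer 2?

Check each profile of the others' reports and compare truth against every alternative report.
Others report (4, 4, 4): truth gives 0, best alternative gives -9.
Others report (4, 4, 13): truth gives 0, best alternative gives -9.
Others report (4, 4, 14): truth gives 0, best alternative gives -9.
Others report (4, 4, 17): truth gives 0, best alternative gives -9.
Others report (4, 13, 4): truth gives 0, best alternative gives -9.
Others report (4, 13, 13): truth gives 0, best alternative gives -9.
(Remaining 58 profiles checked similarly; truth is weakly best in each.)
In every case the truthful report is at least as good as any alternative, so it is a dominant strategy.

Yes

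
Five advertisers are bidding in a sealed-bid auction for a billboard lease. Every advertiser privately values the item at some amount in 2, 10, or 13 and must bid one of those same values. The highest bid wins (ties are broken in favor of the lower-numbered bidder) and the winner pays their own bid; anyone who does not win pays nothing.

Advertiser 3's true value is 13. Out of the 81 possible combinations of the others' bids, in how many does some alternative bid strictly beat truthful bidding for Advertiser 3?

Others bid (2, 2, 2, 2): truth gives 0; bid 10 gives 3 > 0. Violating.
Others bid (2, 2, 2, 10): truth gives 0; bid 10 gives 3 > 0. Violating.
Others bid (2, 2, 10, 2): truth gives 0; bid 10 gives 3 > 0. Violating.
Others bid (2, 2, 10, 10): truth gives 0; bid 10 gives 3 > 0. Violating.
Others bid (2, 2, 2, 13): truth gives 0; no alternative beats it.
Others bid (2, 2, 10, 13): truth gives 0; no alternative beats it.
(Checking all 81 profiles: 4 have a profitable deviation, 77 do not.)

4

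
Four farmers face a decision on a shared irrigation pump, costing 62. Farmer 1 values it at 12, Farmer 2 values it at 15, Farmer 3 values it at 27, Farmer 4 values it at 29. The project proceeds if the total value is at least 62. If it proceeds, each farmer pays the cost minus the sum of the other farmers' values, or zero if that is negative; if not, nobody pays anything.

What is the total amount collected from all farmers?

Total value 83 ≥ cost 62, so it is built.
Farmer 1: others sum to 71; max(0, 62 - 71) = 0.
Farmer 2: others sum to 68; max(0, 62 - 68) = 0.
Farmer 3: others sum to 56; max(0, 62 - 56) = 6.
Farmer 4: others sum to 54; max(0, 62 - 54) = 8.
Total collected = 0 + 0 + 6 + 8 = 14.

14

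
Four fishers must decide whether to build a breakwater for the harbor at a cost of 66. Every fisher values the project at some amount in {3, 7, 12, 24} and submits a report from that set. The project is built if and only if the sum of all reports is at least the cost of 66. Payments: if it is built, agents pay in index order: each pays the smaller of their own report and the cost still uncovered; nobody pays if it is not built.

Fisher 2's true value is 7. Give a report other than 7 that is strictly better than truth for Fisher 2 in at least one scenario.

3

Suppose Fisher 1 reports 24, Fisher 3 reports 24 and Fisher 4 reports 24.
Report 7: project built, pays 7, utility 7 - 7 = 0.
Report 3: project built, pays 3, utility 7 - 3 = 4.
So reporting 3 beats truth here (4 > 0).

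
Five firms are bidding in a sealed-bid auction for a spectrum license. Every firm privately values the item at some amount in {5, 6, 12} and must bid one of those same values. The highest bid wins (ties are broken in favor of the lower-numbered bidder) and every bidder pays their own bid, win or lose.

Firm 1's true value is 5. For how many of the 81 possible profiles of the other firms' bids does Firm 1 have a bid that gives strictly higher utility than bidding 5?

Others bid (5, 5, 5, 6): truth gives -5; bid 6 gives -1 > -5. Violating.
Others bid (5, 5, 6, 5): truth gives -5; bid 6 gives -1 > -5. Violating.
Others bid (5, 5, 6, 6): truth gives -5; bid 6 gives -1 > -5. Violating.
Others bid (5, 6, 5, 5): truth gives -5; bid 6 gives -1 > -5. Violating.
Others bid (5, 5, 5, 5): truth gives 0; no alternative beats it.
Others bid (5, 5, 5, 12): truth gives -5; no alternative beats it.
(Checking all 81 profiles: 15 have a profitable deviation, 66 do not.)

15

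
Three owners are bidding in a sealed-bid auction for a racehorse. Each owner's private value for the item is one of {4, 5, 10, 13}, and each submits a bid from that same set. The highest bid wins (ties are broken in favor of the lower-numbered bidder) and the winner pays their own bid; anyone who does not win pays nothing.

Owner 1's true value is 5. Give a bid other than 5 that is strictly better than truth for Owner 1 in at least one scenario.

Suppose Owner 2 bids 4 and Owner 3 bids 4.
Bid 5: wins, pays 5, utility 5 - 5 = 0.
Bid 4: wins, pays 4, utility 5 - 4 = 1.
So bidding 4 beats truth here (1 > 0).

4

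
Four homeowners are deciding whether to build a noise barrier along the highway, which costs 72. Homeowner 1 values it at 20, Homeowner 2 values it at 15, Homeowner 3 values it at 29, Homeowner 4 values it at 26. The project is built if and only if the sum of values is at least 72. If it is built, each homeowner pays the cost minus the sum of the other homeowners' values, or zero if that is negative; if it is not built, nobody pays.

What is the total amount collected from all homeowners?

21

Total value 90 ≥ cost 72, so it is built.
Homeowner 1: others sum to 70; max(0, 72 - 70) = 2.
Homeowner 2: others sum to 75; max(0, 72 - 75) = 0.
Homeowner 3: others sum to 61; max(0, 72 - 61) = 11.
Homeowner 4: others sum to 64; max(0, 72 - 64) = 8.
Total collected = 2 + 0 + 11 + 8 = 21.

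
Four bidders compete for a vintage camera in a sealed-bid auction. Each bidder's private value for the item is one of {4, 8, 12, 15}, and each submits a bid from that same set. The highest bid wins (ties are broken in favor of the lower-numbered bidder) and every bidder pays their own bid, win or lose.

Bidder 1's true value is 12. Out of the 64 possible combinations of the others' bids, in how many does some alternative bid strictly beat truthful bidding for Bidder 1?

Others bid (4, 4, 4): truth gives 0; bid 4 gives 8 > 0. Violating.
Others bid (4, 4, 8): truth gives 0; bid 8 gives 4 > 0. Violating.
Others bid (4, 4, 15): truth gives -12; bid 15 gives -3 > -12. Violating.
Others bid (4, 8, 4): truth gives 0; bid 8 gives 4 > 0. Violating.
Others bid (4, 4, 12): truth gives 0; no alternative beats it.
Others bid (4, 8, 12): truth gives 0; no alternative beats it.
(Checking all 64 profiles: 45 have a profitable deviation, 19 do not.)

45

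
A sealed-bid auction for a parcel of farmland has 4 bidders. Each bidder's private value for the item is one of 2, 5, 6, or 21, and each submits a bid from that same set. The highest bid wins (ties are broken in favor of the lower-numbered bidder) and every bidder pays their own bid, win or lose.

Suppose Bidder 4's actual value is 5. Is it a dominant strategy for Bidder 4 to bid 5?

No

Consider the case where Bidder 1 bids 2, Bidder 2 bids 2 and Bidder 3 bids 5.
Truthful bid 5: loses but pays 5, utility -5.
Bid 2 instead: loses but pays 2, utility -2.
Since -2 > -5, bidding 2 is strictly better here, so truthful bidding is not dominant.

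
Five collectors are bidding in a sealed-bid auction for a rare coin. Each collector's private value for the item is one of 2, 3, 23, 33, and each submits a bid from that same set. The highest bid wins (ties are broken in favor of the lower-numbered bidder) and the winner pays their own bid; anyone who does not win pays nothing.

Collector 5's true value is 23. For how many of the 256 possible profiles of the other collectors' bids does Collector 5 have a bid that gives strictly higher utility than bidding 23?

Others bid (2, 2, 2, 2): truth gives 0; bid 3 gives 20 > 0. Violating.
Others bid (2, 2, 2, 3): truth gives 0; no alternative beats it.
Others bid (2, 2, 2, 23): truth gives 0; no alternative beats it.
(Checking all 256 profiles: 1 has a profitable deviation, 255 do not.)

1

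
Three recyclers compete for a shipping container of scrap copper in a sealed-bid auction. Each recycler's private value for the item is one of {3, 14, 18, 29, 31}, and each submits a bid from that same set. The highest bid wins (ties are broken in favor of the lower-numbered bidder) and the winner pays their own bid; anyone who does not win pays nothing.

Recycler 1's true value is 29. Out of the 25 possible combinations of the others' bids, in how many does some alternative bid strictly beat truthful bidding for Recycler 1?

9

Others bid (3, 3): truth gives 0; bid 3 gives 26 > 0. Violating.
Others bid (3, 14): truth gives 0; bid 14 gives 15 > 0. Violating.
Others bid (3, 18): truth gives 0; bid 18 gives 11 > 0. Violating.
Others bid (14, 3): truth gives 0; bid 14 gives 15 > 0. Violating.
Others bid (3, 29): truth gives 0; no alternative beats it.
Others bid (3, 31): truth gives 0; no alternative beats it.
(Checking all 25 profiles: 9 have a profitable deviation, 16 do not.)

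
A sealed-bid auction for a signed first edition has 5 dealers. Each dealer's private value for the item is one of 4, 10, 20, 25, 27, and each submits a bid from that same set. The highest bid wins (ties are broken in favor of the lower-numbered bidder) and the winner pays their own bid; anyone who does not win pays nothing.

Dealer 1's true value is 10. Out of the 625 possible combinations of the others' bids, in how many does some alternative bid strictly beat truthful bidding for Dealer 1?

Others bid (4, 4, 4, 4): truth gives 0; bid 4 gives 6 > 0. Violating.
Others bid (4, 4, 4, 10): truth gives 0; no alternative beats it.
Others bid (4, 4, 4, 20): truth gives 0; no alternative beats it.
(Checking all 625 profiles: 1 has a profitable deviation, 624 do not.)

1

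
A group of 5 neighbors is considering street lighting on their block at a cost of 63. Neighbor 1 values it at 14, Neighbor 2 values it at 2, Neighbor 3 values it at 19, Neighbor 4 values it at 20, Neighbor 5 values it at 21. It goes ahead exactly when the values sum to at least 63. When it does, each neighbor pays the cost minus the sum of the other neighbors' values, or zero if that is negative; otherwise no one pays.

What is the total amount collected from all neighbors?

Total value 76 ≥ cost 63, so it is built.
Neighbor 1: others sum to 62; max(0, 63 - 62) = 1.
Neighbor 2: others sum to 74; max(0, 63 - 74) = 0.
Neighbor 3: others sum to 57; max(0, 63 - 57) = 6.
Neighbor 4: others sum to 56; max(0, 63 - 56) = 7.
Neighbor 5: others sum to 55; max(0, 63 - 55) = 8.
Total collected = 1 + 0 + 6 + 7 + 8 = 22.

22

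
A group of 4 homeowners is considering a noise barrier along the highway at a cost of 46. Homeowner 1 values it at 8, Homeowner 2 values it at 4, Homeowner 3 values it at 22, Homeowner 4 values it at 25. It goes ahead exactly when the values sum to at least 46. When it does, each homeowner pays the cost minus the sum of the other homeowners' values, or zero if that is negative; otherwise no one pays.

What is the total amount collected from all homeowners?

Total value 59 ≥ cost 46, so it is built.
Homeowner 1: others sum to 51; max(0, 46 - 51) = 0.
Homeowner 2: others sum to 55; max(0, 46 - 55) = 0.
Homeowner 3: others sum to 37; max(0, 46 - 37) = 9.
Homeowner 4: others sum to 34; max(0, 46 - 34) = 12.
Total collected = 0 + 0 + 9 + 12 = 21.

21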